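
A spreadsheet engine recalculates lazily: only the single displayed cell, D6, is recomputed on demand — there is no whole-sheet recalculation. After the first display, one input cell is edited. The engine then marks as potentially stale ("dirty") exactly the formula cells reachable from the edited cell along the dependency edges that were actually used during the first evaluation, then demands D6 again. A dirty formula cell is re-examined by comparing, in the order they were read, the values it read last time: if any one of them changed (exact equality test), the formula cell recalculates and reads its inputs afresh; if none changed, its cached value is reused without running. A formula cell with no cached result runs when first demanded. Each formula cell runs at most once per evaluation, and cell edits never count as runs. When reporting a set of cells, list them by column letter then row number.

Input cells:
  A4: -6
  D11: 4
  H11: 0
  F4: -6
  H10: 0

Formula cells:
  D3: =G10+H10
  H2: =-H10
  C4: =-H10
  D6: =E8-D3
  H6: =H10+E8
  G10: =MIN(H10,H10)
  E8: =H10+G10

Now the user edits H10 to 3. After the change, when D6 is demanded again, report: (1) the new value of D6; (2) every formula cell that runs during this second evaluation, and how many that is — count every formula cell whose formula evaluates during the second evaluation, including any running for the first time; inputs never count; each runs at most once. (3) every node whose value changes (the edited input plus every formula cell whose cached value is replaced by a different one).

First evaluation (everything demanded from the output):
  G10 = MIN(0, 0) = 0
  D3 = 0 + 0 = 0
  E8 = 0 + 0 = 0
  D6 = 0 - 0 = 0

Propagation after the edit:
  G10: runs — H10 0->3; H10 0->3; result 3.
  D3: runs — G10 0->3; H10 0->3; result 6.
  E8: runs — H10 0->3; G10 0->3; result 6.
  D6: runs — E8 0->6; D3 0->6; result 0 (same value as before).

New value of D6: 0.
Formula cells that run: D3, D6, E8, G10 — 4 in total.
Values that change: D3, E8, G10, H10.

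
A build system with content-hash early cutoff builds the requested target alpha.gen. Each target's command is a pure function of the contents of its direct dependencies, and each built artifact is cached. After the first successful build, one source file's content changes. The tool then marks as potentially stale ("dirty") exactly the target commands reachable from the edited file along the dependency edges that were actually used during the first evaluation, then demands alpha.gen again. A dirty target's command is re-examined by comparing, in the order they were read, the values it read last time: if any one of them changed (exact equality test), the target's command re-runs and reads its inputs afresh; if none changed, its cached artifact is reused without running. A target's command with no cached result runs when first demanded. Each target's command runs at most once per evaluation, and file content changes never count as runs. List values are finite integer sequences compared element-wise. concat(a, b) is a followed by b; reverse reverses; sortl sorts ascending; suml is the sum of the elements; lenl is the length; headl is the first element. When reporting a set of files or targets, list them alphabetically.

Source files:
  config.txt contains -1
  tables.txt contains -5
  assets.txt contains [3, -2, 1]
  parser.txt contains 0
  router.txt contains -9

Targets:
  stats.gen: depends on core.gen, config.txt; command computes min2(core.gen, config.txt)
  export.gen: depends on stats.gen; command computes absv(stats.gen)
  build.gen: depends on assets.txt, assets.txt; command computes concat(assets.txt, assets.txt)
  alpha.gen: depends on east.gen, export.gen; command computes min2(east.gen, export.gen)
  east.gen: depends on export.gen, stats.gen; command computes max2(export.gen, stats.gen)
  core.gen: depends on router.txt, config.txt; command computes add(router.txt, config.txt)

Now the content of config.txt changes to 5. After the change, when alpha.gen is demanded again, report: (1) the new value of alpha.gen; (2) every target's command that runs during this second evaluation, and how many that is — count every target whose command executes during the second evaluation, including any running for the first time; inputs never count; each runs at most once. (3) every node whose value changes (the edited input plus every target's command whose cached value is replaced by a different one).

First evaluation (everything demanded from the output):
  core.gen = add(-9, -1) = -10
  stats.gen = min2(-10, -1) = -10
  export.gen = absv(-10) = 10
  east.gen = max2(10, -10) = 10
  alpha.gen = min2(10, 10) = 10

Propagation after the edit:
  core.gen: runs — config.txt -1->5; result -4.
  stats.gen: runs — core.gen -10->-4; config.txt -1->5; result -4.
  export.gen: runs — stats.gen -10->-4; result 4.
  east.gen: runs — export.gen 10->4; stats.gen -10->-4; result 4.
  alpha.gen: runs — east.gen 10->4; export.gen 10->4; result 4.

New value of alpha.gen: 4.
Target commands that run: alpha.gen, core.gen, east.gen, export.gen, stats.gen — 5 in total.
Values that change: alpha.gen, config.txt, core.gen, east.gen, export.gen, stats.gen.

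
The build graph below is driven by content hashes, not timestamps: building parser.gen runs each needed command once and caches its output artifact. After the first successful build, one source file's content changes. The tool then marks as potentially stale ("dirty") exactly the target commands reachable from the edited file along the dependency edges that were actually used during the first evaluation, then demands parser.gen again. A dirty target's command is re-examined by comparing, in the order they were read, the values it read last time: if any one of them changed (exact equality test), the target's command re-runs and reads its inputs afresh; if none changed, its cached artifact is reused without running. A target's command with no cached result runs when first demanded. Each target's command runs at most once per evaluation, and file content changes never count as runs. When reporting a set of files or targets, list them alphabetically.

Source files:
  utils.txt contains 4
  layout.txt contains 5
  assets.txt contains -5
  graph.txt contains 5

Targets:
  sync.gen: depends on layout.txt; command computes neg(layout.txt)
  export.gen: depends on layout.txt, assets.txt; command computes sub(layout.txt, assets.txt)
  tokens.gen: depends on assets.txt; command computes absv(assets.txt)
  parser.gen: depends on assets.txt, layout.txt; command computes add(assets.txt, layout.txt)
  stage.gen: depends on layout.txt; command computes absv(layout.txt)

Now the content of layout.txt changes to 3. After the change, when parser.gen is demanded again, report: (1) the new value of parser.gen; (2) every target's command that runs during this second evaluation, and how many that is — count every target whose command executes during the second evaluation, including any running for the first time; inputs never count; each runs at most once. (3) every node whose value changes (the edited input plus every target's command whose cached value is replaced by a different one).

Initial pass — values computed on the first demand:
  parser.gen = add(-5, 5) = 0

Second demand — change propagation:
  parser.gen: re-runs because layout.txt 5->3; new result -2.

parser.gen now evaluates to -2.
Run set: parser.gen (1 run).
Changed values: layout.txt, parser.gen.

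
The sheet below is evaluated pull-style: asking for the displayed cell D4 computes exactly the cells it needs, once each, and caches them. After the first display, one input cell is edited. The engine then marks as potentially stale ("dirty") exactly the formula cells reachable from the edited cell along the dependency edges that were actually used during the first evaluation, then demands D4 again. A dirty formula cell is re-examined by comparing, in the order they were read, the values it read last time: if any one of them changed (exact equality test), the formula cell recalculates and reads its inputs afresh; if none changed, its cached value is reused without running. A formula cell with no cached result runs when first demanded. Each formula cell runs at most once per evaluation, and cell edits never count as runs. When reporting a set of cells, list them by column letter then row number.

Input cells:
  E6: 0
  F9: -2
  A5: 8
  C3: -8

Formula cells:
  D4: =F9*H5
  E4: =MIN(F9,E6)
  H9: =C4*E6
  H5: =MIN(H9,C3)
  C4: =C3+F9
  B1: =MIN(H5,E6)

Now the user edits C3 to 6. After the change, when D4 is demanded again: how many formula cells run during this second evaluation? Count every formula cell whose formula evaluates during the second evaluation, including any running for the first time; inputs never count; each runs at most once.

4 formula cells run: C4, D4, H5, H9.

First demand of the output computes:
  C4 = -8 + -2 = -10
  H9 = -10 * 0 = 0
  H5 = MIN(0, -8) = -8
  D4 = -2 * -8 = 16

After the edit, cleaning proceeds:
  C4: a read changed (C3 -8->6) — executes, giving 4.
  H9: a read changed (C4 -10->4) — executes, giving 0 — identical to its old value.
  H5: a read changed (C3 -8->6) — executes, giving 0.
  D4: a read changed (H5 -8->0) — executes, giving 0.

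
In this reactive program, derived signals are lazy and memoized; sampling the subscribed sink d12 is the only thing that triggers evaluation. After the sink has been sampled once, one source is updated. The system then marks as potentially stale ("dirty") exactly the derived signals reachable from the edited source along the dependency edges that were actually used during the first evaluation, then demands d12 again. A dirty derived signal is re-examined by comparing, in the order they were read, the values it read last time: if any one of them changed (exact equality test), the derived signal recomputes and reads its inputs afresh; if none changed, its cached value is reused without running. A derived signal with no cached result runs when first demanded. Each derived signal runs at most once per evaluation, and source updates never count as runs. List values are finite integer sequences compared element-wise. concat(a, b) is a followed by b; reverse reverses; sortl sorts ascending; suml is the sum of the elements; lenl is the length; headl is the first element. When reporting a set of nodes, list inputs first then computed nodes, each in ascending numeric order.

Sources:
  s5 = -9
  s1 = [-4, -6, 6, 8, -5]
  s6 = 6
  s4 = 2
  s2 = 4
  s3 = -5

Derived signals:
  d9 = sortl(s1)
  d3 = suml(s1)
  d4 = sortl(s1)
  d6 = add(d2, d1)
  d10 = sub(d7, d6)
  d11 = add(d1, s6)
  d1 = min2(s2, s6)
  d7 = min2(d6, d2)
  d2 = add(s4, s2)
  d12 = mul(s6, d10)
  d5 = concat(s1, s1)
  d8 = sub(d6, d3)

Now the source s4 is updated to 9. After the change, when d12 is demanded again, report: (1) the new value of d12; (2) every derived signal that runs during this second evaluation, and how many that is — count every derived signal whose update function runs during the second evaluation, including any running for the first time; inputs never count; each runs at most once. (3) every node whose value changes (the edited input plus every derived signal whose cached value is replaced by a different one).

First demand of the output computes:
  d1 = min2(4, 6) = 4
  d2 = add(2, 4) = 6
  d6 = add(6, 4) = 10
  d7 = min2(10, 6) = 6
  d10 = sub(6, 10) = -4
  d12 = mul(6, -4) = -24

After the edit, cleaning proceeds:
  d2: a read changed (s4 2->9) — executes, giving 13.
  d6: a read changed (d2 6->13) — executes, giving 17.
  d7: a read changed (d6 10->17; d2 6->13) — executes, giving 13.
  d10: a read changed (d7 6->13; d6 10->17) — executes, giving -4 — identical to its old value.
  d12: dirty, but its reads are unchanged (s6 unchanged, d10 unchanged); cached -24 stands.

Note the absorption at d10: it re-runs yet its value is the same, leaving the output's value untouched.

Demanding d12 again yields -24.
4 derived signals run: d2, d6, d7, d10.
The nodes whose values change: s4, d2, d6, d7.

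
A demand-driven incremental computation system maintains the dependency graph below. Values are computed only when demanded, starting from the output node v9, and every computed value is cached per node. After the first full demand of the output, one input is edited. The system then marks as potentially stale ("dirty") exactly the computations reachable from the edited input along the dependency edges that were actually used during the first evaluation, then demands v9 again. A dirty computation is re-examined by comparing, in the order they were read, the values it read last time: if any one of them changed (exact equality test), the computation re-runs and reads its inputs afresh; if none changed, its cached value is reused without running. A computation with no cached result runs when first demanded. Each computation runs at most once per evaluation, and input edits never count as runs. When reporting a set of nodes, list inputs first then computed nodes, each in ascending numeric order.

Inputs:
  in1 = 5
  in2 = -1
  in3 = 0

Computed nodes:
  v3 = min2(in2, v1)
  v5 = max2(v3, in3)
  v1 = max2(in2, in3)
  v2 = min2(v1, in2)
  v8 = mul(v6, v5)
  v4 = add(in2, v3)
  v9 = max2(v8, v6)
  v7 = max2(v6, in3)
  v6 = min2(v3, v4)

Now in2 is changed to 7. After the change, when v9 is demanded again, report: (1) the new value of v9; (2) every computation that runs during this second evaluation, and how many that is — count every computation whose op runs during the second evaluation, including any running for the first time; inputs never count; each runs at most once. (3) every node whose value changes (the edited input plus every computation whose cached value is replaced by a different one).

First evaluation (everything demanded from the output):
  v1 = max2(-1, 0) = 0
  v3 = min2(-1, 0) = -1
  v4 = add(-1, -1) = -2
  v5 = max2(-1, 0) = 0
  v6 = min2(-1, -2) = -2
  v8 = mul(-2, 0) = 0
  v9 = max2(0, -2) = 0

Propagation after the edit:
  v1: runs — in2 -1->7; result 7.
  v3: runs — in2 -1->7; v1 0->7; result 7.
  v4: runs — in2 -1->7; v3 -1->7; result 14.
  v5: runs — v3 -1->7; result 7.
  v6: runs — v3 -1->7; v4 -2->14; result 7.
  v8: runs — v6 -2->7; v5 0->7; result 49.
  v9: runs — v8 0->49; v6 -2->7; result 49.

New value of v9: 49.
Computations that run: v1, v3, v4, v5, v6, v8, v9 — 7 in total.
Values that change: in2, v1, v3, v4, v5, v6, v8, v9.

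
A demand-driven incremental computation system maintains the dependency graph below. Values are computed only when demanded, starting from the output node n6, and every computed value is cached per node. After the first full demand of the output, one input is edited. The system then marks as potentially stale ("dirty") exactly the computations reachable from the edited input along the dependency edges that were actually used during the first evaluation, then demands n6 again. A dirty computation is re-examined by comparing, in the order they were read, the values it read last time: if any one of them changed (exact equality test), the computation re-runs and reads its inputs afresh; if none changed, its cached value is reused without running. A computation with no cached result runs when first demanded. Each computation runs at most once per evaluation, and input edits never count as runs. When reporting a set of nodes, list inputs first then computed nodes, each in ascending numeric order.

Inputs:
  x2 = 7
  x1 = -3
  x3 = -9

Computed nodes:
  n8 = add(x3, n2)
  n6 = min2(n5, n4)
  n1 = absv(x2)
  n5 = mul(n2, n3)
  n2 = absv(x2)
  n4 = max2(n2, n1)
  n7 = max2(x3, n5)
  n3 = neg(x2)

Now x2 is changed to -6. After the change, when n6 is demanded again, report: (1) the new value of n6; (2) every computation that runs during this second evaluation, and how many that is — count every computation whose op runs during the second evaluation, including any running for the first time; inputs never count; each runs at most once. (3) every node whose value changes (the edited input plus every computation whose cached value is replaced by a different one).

New value of n6: 6.
Computations that run: n1, n2, n3, n4, n5, n6 — 6 in total.
Values that change: x2, n1, n2, n3, n4, n5, n6.

First evaluation (everything demanded from the output):
  n1 = absv(7) = 7
  n2 = absv(7) = 7
  n3 = neg(7) = -7
  n4 = max2(7, 7) = 7
  n5 = mul(7, -7) = -49
  n6 = min2(-49, 7) = -49

Propagation after the edit:
  n1: runs — x2 7->-6; result 6.
  n2: runs — x2 7->-6; result 6.
  n3: runs — x2 7->-6; result 6.
  n4: runs — n2 7->6; n1 7->6; result 6.
  n5: runs — n2 7->6; n3 -7->6; result 36.
  n6: runs — n5 -49->36; n4 7->6; result 6.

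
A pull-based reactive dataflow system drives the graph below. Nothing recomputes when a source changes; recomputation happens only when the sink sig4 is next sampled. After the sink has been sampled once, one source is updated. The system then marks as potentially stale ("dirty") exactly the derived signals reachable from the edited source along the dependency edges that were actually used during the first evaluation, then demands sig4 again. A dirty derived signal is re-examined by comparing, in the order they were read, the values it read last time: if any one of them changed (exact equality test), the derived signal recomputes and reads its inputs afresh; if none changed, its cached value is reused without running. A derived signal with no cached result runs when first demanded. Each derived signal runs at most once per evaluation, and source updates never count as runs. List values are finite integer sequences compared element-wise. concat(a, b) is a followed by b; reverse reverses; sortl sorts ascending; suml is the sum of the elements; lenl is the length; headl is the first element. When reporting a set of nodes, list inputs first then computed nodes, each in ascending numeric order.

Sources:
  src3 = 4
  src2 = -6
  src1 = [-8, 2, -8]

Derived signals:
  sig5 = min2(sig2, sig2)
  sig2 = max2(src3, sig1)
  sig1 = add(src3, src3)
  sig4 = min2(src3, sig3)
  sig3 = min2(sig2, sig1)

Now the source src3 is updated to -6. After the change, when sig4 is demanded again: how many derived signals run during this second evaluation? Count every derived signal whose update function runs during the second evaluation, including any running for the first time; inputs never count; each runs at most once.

Derived signals that run: sig1, sig2, sig3, sig4 — 4 in total.

First evaluation (everything demanded from the output):
  sig1 = add(4, 4) = 8
  sig2 = max2(4, 8) = 8
  sig3 = min2(8, 8) = 8
  sig4 = min2(4, 8) = 4

Propagation after the edit:
  sig1: runs — src3 4->-6; src3 4->-6; result -12.
  sig2: runs — src3 4->-6; sig1 8->-12; result -6.
  sig3: runs — sig2 8->-6; sig1 8->-12; result -12.
  sig4: runs — src3 4->-6; sig3 8->-12; result -12.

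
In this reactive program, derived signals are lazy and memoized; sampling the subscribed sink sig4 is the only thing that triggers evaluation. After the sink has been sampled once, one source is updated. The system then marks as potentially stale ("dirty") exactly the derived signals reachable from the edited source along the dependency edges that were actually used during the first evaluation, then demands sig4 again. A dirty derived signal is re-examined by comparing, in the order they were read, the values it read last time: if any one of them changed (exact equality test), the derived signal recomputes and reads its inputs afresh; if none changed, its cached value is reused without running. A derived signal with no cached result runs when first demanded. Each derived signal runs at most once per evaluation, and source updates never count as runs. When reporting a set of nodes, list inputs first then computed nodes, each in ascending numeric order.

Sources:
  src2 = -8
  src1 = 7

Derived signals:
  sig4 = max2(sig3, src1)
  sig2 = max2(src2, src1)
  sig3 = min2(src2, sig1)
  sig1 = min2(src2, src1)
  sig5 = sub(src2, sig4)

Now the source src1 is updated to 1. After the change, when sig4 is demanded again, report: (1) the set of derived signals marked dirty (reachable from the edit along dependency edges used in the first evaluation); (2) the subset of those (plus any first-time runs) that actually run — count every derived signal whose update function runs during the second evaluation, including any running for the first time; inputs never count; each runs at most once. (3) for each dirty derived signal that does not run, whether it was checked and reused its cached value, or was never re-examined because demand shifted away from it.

The edit dirties: sig1, sig3, sig4.
2 derived signals run: sig1, sig4.
Cache hits after checking: sig3.
Note where the cutoff bites: sig3 is checked, finds nothing changed, and keeps its cache.

First demand of the output computes:
  sig1 = min2(-8, 7) = -8
  sig3 = min2(-8, -8) = -8
  sig4 = max2(-8, 7) = 7

After the edit, cleaning proceeds:
  sig1: a read changed (src1 7->1) — executes, giving -8 — identical to its old value.
  sig3: dirty, but its reads are unchanged (src2 unchanged, sig1 unchanged); cached -8 stands.
  sig4: a read changed (src1 7->1) — executes, giving 1.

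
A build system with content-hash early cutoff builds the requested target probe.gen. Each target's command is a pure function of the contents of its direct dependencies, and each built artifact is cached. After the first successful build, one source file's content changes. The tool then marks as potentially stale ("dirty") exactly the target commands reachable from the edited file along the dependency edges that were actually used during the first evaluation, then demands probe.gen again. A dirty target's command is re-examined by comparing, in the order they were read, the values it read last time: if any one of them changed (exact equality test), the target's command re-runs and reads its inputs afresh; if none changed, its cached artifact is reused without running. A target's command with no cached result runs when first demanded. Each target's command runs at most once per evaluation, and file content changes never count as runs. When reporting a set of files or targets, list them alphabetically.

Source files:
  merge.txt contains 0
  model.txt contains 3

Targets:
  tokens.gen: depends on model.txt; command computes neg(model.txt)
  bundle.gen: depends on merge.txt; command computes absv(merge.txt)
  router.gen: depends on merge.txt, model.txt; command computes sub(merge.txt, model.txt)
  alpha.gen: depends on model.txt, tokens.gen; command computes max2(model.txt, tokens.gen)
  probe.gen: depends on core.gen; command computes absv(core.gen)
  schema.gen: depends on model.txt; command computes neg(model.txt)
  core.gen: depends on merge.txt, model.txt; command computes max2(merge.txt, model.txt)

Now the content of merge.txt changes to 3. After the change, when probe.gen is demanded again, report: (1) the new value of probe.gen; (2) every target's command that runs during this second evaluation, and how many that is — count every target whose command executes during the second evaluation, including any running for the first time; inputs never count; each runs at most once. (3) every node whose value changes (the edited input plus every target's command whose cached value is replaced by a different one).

New value of probe.gen: 3.
Target commands that run: core.gen — 1 in total.
Values that change: merge.txt.
Key observation: the change is absorbed at core.gen — it re-runs but produces the same value, and the output's value is unchanged.

First evaluation (everything demanded from the output):
  core.gen = max2(0, 3) = 3
  probe.gen = absv(3) = 3

Propagation after the edit:
  core.gen: runs — merge.txt 0->3; result 3 (same value as before).
  probe.gen: checked — values it read are unchanged (core.gen unchanged); reused cached 3 without running.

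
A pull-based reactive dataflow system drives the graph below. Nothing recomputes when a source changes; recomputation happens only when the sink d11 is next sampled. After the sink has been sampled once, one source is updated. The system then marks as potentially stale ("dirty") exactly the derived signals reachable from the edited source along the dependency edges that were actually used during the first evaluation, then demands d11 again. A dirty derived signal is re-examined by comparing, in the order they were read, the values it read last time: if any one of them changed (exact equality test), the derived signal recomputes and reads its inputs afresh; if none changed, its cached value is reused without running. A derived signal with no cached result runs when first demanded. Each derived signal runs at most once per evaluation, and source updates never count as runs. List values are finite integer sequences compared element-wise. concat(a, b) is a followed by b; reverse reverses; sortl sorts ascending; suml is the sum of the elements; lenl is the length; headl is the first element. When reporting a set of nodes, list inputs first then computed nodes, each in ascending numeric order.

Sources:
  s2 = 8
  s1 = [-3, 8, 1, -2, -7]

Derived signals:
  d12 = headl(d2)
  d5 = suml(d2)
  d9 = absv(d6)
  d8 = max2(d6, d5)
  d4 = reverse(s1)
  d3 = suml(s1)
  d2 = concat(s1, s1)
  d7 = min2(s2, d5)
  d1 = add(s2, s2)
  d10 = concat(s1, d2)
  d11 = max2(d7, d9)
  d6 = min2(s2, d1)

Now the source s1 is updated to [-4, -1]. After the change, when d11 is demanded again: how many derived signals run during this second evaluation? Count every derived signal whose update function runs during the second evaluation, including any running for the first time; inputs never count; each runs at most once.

First evaluation (everything demanded from the output):
  d1 = add(8, 8) = 16
  d2 = concat([-3, 8, 1, -2, -7], [-3, 8, 1, -2, -7]) = [-3, 8, 1, -2, -7, -3, 8, 1, -2, -7]
  d5 = suml([-3, 8, 1, -2, -7, -3, 8, 1, -2, -7]) = -6
  d6 = min2(8, 16) = 8
  d7 = min2(8, -6) = -6
  d9 = absv(8) = 8
  d11 = max2(-6, 8) = 8

Propagation after the edit:
  d2: runs — s1 [-3, 8, 1, -2, -7]->[-4, -1]; s1 [-3, 8, 1, -2, -7]->[-4, -1]; result [-4, -1, -4, -1].
  d5: runs — d2 [-3, 8, 1, -2, -7, -3, 8, 1, -2, -7]->[-4, -1, -4, -1]; result -10.
  d7: runs — d5 -6->-10; result -10.
  d11: runs — d7 -6->-10; result 8 (same value as before).

Derived signals that run: d2, d5, d7, d11 — 4 in total.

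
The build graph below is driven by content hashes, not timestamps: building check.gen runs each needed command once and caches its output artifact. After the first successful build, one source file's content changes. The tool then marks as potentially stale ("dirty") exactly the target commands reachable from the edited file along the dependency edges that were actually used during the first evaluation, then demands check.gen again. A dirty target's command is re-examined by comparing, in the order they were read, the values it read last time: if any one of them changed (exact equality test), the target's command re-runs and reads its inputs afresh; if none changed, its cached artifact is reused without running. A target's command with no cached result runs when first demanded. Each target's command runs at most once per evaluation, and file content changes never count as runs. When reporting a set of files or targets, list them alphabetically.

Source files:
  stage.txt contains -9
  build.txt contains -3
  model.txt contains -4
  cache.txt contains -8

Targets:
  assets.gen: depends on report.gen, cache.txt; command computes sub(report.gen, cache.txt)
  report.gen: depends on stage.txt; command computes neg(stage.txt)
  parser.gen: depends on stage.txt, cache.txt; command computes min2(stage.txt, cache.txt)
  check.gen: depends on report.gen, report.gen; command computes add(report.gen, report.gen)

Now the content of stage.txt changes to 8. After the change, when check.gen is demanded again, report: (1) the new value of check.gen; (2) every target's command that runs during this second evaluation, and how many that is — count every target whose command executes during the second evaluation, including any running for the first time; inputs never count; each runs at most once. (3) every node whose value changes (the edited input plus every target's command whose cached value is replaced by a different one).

Initial pass — values computed on the first demand:
  report.gen = neg(-9) = 9
  check.gen = add(9, 9) = 18

Second demand — change propagation:
  report.gen: re-runs because stage.txt -9->8; new result -8.
  check.gen: re-runs because report.gen 9->-8; report.gen 9->-8; new result -16.

check.gen now evaluates to -16.
Run set: check.gen, report.gen (2 run).
Changed values: check.gen, report.gen, stage.txt.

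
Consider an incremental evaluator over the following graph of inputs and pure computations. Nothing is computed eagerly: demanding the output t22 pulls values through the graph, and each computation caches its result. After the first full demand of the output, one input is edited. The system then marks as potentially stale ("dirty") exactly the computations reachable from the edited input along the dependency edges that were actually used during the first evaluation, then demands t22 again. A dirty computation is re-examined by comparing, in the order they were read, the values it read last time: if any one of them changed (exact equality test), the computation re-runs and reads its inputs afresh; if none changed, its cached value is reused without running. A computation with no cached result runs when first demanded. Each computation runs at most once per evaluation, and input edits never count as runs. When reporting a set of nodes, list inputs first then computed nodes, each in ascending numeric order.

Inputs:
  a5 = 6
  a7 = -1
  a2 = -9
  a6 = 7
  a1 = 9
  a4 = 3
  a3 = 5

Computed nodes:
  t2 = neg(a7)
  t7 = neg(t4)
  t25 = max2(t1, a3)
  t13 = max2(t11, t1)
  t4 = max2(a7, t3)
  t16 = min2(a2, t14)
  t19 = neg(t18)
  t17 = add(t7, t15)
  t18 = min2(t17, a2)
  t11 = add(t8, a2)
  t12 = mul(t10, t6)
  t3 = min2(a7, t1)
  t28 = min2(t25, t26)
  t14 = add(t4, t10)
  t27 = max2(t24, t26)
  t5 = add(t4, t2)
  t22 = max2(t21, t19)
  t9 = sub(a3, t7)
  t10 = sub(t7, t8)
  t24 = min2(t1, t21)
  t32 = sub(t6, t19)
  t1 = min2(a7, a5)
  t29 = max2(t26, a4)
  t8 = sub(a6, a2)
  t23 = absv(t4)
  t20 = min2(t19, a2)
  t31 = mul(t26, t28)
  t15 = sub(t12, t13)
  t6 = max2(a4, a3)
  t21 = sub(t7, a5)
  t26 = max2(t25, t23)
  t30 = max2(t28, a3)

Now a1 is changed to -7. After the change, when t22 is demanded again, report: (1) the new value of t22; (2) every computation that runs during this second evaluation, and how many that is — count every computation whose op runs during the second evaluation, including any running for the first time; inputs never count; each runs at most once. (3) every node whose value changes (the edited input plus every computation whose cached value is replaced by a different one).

Initial pass — values computed on the first demand:
  t1 = min2(-1, 6) = -1
  t3 = min2(-1, -1) = -1
  t4 = max2(-1, -1) = -1
  t6 = max2(3, 5) = 5
  t7 = neg(-1) = 1
  t8 = sub(7, -9) = 16
  t10 = sub(1, 16) = -15
  t11 = add(16, -9) = 7
  t12 = mul(-15, 5) = -75
  t13 = max2(7, -1) = 7
  t15 = sub(-75, 7) = -82
  t17 = add(1, -82) = -81
  t18 = min2(-81, -9) = -81
  t19 = neg(-81) = 81
  t21 = sub(1, 6) = -5
  t22 = max2(-5, 81) = 81

Second demand — change propagation:
  no demanded computation ever read a1, so the edit dirties nothing and nothing runs.

The important point: nothing the output needs ever reads a1, so the edit is invisible to it.

t22 now evaluates to 81.
Run set: none (0 run).
Changed values: a1.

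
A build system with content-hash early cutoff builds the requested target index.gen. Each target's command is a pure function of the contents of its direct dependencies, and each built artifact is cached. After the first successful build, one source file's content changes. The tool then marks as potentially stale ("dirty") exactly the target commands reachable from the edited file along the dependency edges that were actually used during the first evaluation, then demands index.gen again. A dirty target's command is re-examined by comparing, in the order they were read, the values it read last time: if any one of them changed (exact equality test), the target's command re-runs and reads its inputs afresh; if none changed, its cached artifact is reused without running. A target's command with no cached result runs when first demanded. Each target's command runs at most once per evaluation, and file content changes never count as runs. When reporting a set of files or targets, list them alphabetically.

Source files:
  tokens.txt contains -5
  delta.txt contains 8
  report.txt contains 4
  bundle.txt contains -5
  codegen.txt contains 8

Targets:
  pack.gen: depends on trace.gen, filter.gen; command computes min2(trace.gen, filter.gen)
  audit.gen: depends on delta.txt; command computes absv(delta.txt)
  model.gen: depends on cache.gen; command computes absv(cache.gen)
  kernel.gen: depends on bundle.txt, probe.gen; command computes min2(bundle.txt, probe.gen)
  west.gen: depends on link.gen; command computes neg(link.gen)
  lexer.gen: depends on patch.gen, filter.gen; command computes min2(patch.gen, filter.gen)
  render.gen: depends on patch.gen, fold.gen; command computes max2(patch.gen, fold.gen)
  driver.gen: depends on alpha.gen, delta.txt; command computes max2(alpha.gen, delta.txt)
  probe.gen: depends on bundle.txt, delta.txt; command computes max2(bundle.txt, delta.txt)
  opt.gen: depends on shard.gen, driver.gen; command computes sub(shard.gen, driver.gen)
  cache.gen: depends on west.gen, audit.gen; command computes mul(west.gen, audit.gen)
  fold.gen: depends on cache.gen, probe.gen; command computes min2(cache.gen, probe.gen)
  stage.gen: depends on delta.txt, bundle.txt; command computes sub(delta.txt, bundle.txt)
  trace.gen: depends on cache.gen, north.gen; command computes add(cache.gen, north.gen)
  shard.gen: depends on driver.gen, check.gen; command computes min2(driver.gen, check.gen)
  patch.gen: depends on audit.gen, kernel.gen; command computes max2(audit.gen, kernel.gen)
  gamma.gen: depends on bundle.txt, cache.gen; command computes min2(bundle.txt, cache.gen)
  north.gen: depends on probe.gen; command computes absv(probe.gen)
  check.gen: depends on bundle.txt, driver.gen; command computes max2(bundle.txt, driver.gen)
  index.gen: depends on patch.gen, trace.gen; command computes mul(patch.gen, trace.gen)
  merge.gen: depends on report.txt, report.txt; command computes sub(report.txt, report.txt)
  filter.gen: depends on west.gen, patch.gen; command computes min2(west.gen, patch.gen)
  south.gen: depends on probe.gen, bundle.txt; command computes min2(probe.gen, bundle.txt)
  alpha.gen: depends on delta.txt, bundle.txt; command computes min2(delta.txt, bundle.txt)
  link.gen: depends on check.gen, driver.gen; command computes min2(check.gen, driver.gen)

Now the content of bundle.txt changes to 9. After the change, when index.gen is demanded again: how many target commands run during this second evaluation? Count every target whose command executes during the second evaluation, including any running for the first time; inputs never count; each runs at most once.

First evaluation (everything demanded from the output):
  alpha.gen = min2(8, -5) = -5
  audit.gen = absv(8) = 8
  driver.gen = max2(-5, 8) = 8
  check.gen = max2(-5, 8) = 8
  link.gen = min2(8, 8) = 8
  probe.gen = max2(-5, 8) = 8
  kernel.gen = min2(-5, 8) = -5
  north.gen = absv(8) = 8
  patch.gen = max2(8, -5) = 8
  west.gen = neg(8) = -8
  cache.gen = mul(-8, 8) = -64
  trace.gen = add(-64, 8) = -56
  index.gen = mul(8, -56) = -448

Propagation after the edit:
  alpha.gen: runs — bundle.txt -5->9; result 8.
  driver.gen: runs — alpha.gen -5->8; result 8 (same value as before).
  check.gen: runs — bundle.txt -5->9; result 9.
  link.gen: runs — check.gen 8->9; result 8 (same value as before).
  probe.gen: runs — bundle.txt -5->9; result 9.
  kernel.gen: runs — bundle.txt -5->9; probe.gen 8->9; result 9.
  north.gen: runs — probe.gen 8->9; result 9.
  patch.gen: runs — kernel.gen -5->9; result 9.
  west.gen: checked — values it read are unchanged (link.gen unchanged); reused cached -8 without running.
  cache.gen: checked — values it read are unchanged (west.gen unchanged, audit.gen unchanged); reused cached -64 without running.
  trace.gen: runs — north.gen 8->9; result -55.
  index.gen: runs — patch.gen 8->9; trace.gen -56->-55; result -495.

Key observation: the cutoff stops propagation at west.gen — its inputs' values are unchanged, so it reuses its cache.

Target commands that run: alpha.gen, check.gen, driver.gen, index.gen, kernel.gen, link.gen, north.gen, patch.gen, probe.gen, trace.gen — 10 in total.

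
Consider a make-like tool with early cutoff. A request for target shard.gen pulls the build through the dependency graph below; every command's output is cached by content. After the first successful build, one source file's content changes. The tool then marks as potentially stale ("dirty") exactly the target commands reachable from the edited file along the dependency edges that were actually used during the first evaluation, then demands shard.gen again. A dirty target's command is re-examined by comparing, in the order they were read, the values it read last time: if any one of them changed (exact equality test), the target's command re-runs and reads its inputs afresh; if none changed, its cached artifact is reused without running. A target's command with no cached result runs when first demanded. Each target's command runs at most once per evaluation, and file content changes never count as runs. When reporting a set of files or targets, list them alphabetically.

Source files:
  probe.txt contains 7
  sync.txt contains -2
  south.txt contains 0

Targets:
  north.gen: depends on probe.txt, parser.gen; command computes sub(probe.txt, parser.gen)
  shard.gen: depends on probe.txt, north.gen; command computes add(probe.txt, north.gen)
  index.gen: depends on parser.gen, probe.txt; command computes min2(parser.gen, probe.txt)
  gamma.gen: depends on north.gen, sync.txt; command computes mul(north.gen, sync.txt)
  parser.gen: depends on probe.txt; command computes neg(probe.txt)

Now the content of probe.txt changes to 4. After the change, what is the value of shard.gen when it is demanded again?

First demand of the output computes:
  parser.gen = neg(7) = -7
  north.gen = sub(7, -7) = 14
  shard.gen = add(7, 14) = 21

After the edit, cleaning proceeds:
  parser.gen: a read changed (probe.txt 7->4) — executes, giving -4.
  north.gen: a read changed (probe.txt 7->4; parser.gen -7->-4) — executes, giving 8.
  shard.gen: a read changed (probe.txt 7->4; north.gen 14->8) — executes, giving 12.

Demanding shard.gen again yields 12.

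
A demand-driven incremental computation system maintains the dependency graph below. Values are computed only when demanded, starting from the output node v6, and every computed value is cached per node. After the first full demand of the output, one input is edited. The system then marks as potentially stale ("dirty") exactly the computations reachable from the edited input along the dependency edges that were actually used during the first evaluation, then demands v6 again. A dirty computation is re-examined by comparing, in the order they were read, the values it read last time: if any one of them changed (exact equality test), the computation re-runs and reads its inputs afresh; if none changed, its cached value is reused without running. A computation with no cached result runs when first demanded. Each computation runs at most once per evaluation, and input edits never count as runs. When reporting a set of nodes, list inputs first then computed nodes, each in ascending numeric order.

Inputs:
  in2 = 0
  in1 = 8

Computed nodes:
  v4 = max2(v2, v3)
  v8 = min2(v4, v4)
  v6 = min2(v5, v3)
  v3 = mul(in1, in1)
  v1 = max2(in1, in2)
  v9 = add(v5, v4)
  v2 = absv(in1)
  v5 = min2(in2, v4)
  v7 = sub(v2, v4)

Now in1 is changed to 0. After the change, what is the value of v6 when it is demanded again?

New value of v6: 0.

First evaluation (everything demanded from the output):
  v2 = absv(8) = 8
  v3 = mul(8, 8) = 64
  v4 = max2(8, 64) = 64
  v5 = min2(0, 64) = 0
  v6 = min2(0, 64) = 0

Propagation after the edit:
  v2: runs — in1 8->0; result 0.
  v3: runs — in1 8->0; in1 8->0; result 0.
  v4: runs — v2 8->0; v3 64->0; result 0.
  v5: runs — v4 64->0; result 0 (same value as before).
  v6: runs — v3 64->0; result 0 (same value as before).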